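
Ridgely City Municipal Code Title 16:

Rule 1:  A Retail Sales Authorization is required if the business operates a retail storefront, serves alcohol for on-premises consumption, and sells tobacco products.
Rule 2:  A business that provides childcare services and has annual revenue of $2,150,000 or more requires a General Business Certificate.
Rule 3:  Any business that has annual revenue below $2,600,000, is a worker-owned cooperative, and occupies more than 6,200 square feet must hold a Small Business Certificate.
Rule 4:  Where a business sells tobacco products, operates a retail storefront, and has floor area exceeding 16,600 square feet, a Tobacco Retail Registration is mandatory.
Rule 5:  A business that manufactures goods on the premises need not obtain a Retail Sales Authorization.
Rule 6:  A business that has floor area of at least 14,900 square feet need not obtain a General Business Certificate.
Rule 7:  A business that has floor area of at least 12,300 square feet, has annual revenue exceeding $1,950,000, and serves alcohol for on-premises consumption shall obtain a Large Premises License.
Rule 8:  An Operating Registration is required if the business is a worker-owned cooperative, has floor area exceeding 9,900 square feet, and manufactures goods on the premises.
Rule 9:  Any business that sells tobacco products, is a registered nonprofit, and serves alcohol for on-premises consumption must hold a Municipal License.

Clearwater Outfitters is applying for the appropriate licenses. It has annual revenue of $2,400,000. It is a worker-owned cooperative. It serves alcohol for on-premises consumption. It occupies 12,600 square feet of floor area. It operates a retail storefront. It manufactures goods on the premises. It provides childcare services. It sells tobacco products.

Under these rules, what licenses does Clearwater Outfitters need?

Rule 1: operates a retail storefront; serves alcohol for on-premises consumption; sells tobacco products → Retail Sales Authorization required.
Rule 2: provides childcare services; revenue $2,400,000 ≥ $2,150,000 → General Business Certificate required.
Rule 3: revenue $2,400,000 < $2,600,000; is a worker-owned cooperative; floor area 12,600 square feet > 6,200 square feet → Small Business Certificate required.
Rule 4: sells tobacco products; operates a retail storefront; floor area 12,600 square feet ≤ 16,600 square feet → Tobacco Retail Registration not required.
Rule 5: manufactures goods on the premises → exempt from Retail Sales Authorization.
Rule 6: floor area 12,600 square feet < 14,900 square feet → General Business Certificate exemption does not apply.
Rule 7: floor area 12,600 square feet ≥ 12,300 square feet; revenue $2,400,000 > $1,950,000; serves alcohol for on-premises consumption → Large Premises License required.
Rule 8: is a worker-owned cooperative; floor area 12,600 square feet > 9,900 square feet; manufactures goods on the premises → Operating Registration required.
Rule 9: sells tobacco products; is a worker-owned cooperative (not: is a registered nonprofit); serves alcohol for on-premises consumption → Municipal License not required.

General Business Certificate, Large Premises License, Operating Registration, Small Business Certificate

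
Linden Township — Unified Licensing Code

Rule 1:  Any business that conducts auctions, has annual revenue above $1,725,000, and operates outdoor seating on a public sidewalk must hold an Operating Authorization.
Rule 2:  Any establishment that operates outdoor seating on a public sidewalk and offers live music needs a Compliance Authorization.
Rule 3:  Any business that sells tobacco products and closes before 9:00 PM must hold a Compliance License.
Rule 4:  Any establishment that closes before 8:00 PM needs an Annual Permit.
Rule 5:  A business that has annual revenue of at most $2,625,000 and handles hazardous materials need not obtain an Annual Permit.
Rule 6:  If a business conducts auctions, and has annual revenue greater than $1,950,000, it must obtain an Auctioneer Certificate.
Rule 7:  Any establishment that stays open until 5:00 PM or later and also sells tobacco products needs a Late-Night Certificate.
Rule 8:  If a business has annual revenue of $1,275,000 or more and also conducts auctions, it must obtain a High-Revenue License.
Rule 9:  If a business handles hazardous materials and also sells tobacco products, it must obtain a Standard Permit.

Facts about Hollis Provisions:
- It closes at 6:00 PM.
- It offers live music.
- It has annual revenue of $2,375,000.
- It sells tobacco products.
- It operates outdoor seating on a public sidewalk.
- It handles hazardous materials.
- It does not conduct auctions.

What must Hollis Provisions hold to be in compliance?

Rule 1: does not conduct auctions; revenue $2,375,000 > $1,725,000; operates outdoor seating on a public sidewalk → Operating Authorization not required.
Rule 2: operates outdoor seating on a public sidewalk; offers live music → Compliance Authorization required.
Rule 3: sells tobacco products; closes 6:00 PM, at/before 9:00 PM → Compliance License required.
Rule 4: closes 6:00 PM, at/before 8:00 PM → Annual Permit required.
Rule 5: revenue $2,375,000 ≤ $2,625,000; handles hazardous materials → exempt from Annual Permit.
Rule 6: does not conduct auctions; revenue $2,375,000 > $1,950,000 → Auctioneer Certificate not required.
Rule 7: closes 6:00 PM, after 5:00 PM; sells tobacco products → Late-Night Certificate required.
Rule 8: revenue $2,375,000 ≥ $1,275,000; does not conduct auctions → High-Revenue License not required.
Rule 9: handles hazardous materials; sells tobacco products → Standard Permit required.

Compliance Authorization, Compliance License, Late-Night Certificate, Standard Permit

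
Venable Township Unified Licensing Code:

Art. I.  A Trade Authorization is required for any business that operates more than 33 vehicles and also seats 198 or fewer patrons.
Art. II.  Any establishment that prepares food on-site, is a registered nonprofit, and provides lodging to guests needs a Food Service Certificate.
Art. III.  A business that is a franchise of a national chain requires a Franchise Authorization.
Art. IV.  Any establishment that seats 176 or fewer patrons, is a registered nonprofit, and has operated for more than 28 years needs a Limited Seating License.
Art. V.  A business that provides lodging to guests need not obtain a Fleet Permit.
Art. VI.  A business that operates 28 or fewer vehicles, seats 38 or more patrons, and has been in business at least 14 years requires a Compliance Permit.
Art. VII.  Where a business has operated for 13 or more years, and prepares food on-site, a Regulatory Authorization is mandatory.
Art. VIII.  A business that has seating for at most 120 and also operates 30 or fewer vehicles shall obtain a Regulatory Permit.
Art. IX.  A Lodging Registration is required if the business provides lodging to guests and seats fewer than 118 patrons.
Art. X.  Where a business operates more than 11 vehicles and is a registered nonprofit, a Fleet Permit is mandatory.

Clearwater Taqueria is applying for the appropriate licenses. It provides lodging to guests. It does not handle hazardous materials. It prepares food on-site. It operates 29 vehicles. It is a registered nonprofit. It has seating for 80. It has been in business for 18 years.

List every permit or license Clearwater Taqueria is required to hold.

Art. I. vehicles 29 ≤ 33; seating 80 ≤ 198 → Trade Authorization not required.
Art. II. prepares food on-site; is a registered nonprofit; provides lodging to guests → Food Service Certificate required.
Art. III. is a registered nonprofit (not: is a franchise of a national chain) → Franchise Authorization not required.
Art. IV. seating 80 ≤ 176; is a registered nonprofit; years in business 18 ≤ 28 → Limited Seating License not required.
Art. V. provides lodging to guests → exempt from Fleet Permit.
Art. VI. vehicles 29 > 28; seating 80 ≥ 38; years in business 18 ≥ 14 → Compliance Permit not required.
Art. VII. years in business 18 ≥ 13; prepares food on-site → Regulatory Authorization required.
Art. VIII. seating 80 ≤ 120; vehicles 29 ≤ 30 → Regulatory Permit required.
Art. IX. provides lodging to guests; seating 80 < 118 → Lodging Registration required.
Art. X. vehicles 29 > 11; is a registered nonprofit → Fleet Permit required.

Food Service Certificate, Lodging Registration, Regulatory Authorization, Regulatory Permit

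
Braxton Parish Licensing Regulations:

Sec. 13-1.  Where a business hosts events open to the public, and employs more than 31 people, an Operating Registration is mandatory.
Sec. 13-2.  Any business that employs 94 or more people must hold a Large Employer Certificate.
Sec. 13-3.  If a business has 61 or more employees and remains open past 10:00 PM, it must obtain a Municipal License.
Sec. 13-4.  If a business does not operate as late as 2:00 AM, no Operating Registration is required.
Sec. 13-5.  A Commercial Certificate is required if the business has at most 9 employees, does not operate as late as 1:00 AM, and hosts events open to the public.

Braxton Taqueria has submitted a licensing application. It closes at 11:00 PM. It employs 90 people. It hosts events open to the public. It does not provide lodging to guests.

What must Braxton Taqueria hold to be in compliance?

Sec. 13-1. hosts events open to the public; employees 90 > 31 → Operating Registration required.
Sec. 13-2. employees 90 < 94 → Large Employer Certificate not required.
Sec. 13-3. employees 90 ≥ 61; closes 11:00 PM, after 10:00 PM → Municipal License required.
Sec. 13-4. closes 11:00 PM, at/before 2:00 AM → exempt from Operating Registration.
Sec. 13-5. employees 90 > 9; closes 11:00 PM, at/before 1:00 AM; hosts events open to the public → Commercial Certificate not required.

Municipal License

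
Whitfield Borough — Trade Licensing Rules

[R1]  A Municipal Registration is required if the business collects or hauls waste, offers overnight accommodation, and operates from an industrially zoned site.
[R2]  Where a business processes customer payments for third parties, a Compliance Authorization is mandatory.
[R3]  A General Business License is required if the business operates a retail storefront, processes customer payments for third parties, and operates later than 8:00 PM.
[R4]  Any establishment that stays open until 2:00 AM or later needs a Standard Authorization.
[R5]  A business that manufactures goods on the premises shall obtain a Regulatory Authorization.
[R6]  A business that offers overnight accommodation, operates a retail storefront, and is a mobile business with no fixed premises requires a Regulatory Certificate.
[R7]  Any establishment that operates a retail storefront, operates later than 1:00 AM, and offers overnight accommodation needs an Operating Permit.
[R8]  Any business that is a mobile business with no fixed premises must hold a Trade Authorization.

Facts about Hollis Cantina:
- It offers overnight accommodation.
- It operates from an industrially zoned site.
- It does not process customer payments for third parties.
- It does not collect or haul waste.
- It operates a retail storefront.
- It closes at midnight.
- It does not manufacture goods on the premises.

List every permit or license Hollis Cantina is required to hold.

None

[R1] does not collect or haul waste; offers overnight accommodation; operates from an industrially zoned site → Municipal Registration not required.
[R2] does not process customer payments for third parties → Compliance Authorization not required.
[R3] operates a retail storefront; does not process customer payments for third parties; closes midnight, after 8:00 PM → General Business License not required.
[R4] closes midnight, at/before 2:00 AM → Standard Authorization not required.
[R5] does not manufacture goods on the premises → Regulatory Authorization not required.
[R6] offers overnight accommodation; operates a retail storefront; operates from an industrially zoned site (not: is a mobile business with no fixed premises) → Regulatory Certificate not required.
[R7] operates a retail storefront; closes midnight, at/before 1:00 AM; offers overnight accommodation → Operating Permit not required.
[R8] operates from an industrially zoned site (not: is a mobile business with no fixed premises) → Trade Authorization not required.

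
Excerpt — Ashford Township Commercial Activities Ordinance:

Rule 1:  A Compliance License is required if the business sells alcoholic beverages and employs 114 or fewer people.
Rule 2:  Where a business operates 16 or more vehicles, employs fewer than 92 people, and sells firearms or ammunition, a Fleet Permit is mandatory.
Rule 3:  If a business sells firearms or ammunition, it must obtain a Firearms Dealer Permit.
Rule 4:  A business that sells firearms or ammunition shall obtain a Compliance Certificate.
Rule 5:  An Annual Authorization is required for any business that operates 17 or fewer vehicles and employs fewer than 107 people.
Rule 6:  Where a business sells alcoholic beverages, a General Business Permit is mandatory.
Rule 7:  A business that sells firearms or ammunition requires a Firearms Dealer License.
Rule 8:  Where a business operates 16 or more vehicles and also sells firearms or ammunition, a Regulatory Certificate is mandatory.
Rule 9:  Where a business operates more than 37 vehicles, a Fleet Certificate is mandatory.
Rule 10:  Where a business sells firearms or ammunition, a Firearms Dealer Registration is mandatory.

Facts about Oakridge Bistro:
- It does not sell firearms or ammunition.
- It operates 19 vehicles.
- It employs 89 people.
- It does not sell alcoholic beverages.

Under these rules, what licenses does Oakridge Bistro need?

None

Rule 1: does not sell alcoholic beverages; employees 89 ≤ 114 → Compliance License not required.
Rule 2: vehicles 19 ≥ 16; employees 89 < 92; does not sell firearms or ammunition → Fleet Permit not required.
Rule 3: does not sell firearms or ammunition → Firearms Dealer Permit not required.
Rule 4: does not sell firearms or ammunition → Compliance Certificate not required.
Rule 5: vehicles 19 > 17; employees 89 < 107 → Annual Authorization not required.
Rule 6: does not sell alcoholic beverages → General Business Permit not required.
Rule 7: does not sell firearms or ammunition → Firearms Dealer License not required.
Rule 8: vehicles 19 ≥ 16; does not sell firearms or ammunition → Regulatory Certificate not required.
Rule 9: vehicles 19 ≤ 37 → Fleet Certificate not required.
Rule 10: does not sell firearms or ammunition → Firearms Dealer Registration not required.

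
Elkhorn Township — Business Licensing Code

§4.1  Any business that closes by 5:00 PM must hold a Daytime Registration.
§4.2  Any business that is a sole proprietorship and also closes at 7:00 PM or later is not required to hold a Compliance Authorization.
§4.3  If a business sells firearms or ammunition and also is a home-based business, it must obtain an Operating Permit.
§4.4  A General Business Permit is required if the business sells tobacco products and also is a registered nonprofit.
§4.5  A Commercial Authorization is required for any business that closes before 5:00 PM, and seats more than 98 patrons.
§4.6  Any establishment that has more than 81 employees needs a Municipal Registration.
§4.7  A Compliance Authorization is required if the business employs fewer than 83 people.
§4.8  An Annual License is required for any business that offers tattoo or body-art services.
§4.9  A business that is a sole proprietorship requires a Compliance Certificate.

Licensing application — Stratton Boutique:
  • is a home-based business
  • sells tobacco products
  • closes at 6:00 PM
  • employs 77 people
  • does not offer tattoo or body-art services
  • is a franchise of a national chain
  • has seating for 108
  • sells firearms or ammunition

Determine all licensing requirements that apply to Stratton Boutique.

§4.1 closes 6:00 PM, after 5:00 PM → Daytime Registration not required.
§4.2 is a franchise of a national chain (not: is a sole proprietorship); closes 6:00 PM, at/before 7:00 PM → Compliance Authorization exemption does not apply.
§4.3 sells firearms or ammunition; is a home-based business → Operating Permit required.
§4.4 sells tobacco products; is a franchise of a national chain (not: is a registered nonprofit) → General Business Permit not required.
§4.5 closes 6:00 PM, after 5:00 PM; seating 108 > 98 → Commercial Authorization not required.
§4.6 employees 77 ≤ 81 → Municipal Registration not required.
§4.7 employees 77 < 83 → Compliance Authorization required.
§4.8 does not offer tattoo or body-art services → Annual License not required.
§4.9 is a franchise of a national chain (not: is a sole proprietorship) → Compliance Certificate not required.

Compliance Authorization, Operating Permit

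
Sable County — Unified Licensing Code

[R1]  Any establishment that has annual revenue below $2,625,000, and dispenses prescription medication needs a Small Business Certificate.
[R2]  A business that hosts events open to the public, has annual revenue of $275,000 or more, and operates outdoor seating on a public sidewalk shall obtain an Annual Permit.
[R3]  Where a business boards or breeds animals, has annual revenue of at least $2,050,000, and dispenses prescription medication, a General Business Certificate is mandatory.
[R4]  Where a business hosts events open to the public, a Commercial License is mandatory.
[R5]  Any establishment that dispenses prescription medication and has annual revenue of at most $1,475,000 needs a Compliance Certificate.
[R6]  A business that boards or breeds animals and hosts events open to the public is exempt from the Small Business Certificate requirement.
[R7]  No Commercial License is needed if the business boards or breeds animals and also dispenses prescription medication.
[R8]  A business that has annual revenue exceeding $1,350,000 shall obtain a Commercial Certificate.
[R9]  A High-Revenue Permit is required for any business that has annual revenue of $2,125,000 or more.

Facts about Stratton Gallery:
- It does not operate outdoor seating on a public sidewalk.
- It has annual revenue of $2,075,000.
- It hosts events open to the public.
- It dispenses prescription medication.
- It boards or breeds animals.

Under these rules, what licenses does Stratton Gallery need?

Commercial Certificate, General Business Certificate

[R1] revenue $2,075,000 < $2,625,000; dispenses prescription medication → Small Business Certificate required.
[R2] hosts events open to the public; revenue $2,075,000 ≥ $275,000; does not operate outdoor seating on a public sidewalk → Annual Permit not required.
[R3] boards or breeds animals; revenue $2,075,000 ≥ $2,050,000; dispenses prescription medication → General Business Certificate required.
[R4] hosts events open to the public → Commercial License required.
[R5] dispenses prescription medication; revenue $2,075,000 > $1,475,000 → Compliance Certificate not required.
[R6] boards or breeds animals; hosts events open to the public → exempt from Small Business Certificate.
[R7] boards or breeds animals; dispenses prescription medication → exempt from Commercial License.
[R8] revenue $2,075,000 > $1,350,000 → Commercial Certificate required.
[R9] revenue $2,075,000 < $2,125,000 → High-Revenue Permit not required.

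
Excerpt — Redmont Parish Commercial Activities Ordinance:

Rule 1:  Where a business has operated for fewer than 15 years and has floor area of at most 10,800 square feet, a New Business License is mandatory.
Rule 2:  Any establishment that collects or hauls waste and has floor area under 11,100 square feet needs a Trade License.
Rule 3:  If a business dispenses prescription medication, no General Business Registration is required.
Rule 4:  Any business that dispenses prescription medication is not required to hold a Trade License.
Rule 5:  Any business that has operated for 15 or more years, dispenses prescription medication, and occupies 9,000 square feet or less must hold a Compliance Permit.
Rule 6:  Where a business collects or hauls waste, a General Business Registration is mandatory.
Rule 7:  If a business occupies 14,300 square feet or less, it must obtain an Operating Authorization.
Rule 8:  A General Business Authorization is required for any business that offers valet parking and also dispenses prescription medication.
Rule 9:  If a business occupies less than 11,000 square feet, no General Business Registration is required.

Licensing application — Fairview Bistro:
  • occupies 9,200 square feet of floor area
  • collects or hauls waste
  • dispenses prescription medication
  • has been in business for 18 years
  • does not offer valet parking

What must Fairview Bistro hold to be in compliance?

Operating Authorization

Rule 1: years in business 18 ≥ 15; floor area 9,200 square feet ≤ 10,800 square feet → New Business License not required.
Rule 2: collects or hauls waste; floor area 9,200 square feet < 11,100 square feet → Trade License required.
Rule 3: dispenses prescription medication → exempt from General Business Registration.
Rule 4: dispenses prescription medication → exempt from Trade License.
Rule 5: years in business 18 ≥ 15; dispenses prescription medication; floor area 9,200 square feet > 9,000 square feet → Compliance Permit not required.
Rule 6: collects or hauls waste → General Business Registration required.
Rule 7: floor area 9,200 square feet ≤ 14,300 square feet → Operating Authorization required.
Rule 8: does not offer valet parking; dispenses prescription medication → General Business Authorization not required.
Rule 9: floor area 9,200 square feet < 11,000 square feet → exempt from General Business Registration.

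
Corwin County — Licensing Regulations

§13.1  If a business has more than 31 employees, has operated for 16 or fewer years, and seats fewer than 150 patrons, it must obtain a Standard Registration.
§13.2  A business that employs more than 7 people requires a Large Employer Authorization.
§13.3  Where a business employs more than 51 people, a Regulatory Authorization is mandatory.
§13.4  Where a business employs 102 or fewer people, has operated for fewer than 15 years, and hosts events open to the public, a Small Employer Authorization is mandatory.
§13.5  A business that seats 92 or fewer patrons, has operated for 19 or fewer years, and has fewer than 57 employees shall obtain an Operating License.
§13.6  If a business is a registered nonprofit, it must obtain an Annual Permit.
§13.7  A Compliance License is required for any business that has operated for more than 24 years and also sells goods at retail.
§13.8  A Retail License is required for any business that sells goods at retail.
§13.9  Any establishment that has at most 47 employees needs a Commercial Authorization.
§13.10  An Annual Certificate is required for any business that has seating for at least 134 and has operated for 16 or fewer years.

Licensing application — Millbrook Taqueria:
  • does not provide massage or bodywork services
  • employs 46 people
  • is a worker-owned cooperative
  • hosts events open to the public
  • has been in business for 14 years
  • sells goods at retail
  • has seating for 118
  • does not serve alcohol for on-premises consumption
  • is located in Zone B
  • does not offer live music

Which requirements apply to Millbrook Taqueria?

Commercial Authorization, Large Employer Authorization, Retail License, Small Employer Authorization, Standard Registration

§13.1 employees 46 > 31; years in business 14 ≤ 16; seating 118 < 150 → Standard Registration required.
§13.2 employees 46 > 7 → Large Employer Authorization required.
§13.3 employees 46 ≤ 51 → Regulatory Authorization not required.
§13.4 employees 46 ≤ 102; years in business 14 < 15; hosts events open to the public → Small Employer Authorization required.
§13.5 seating 118 > 92; years in business 14 ≤ 19; employees 46 < 57 → Operating License not required.
§13.6 is a worker-owned cooperative (not: is a registered nonprofit) → Annual Permit not required.
§13.7 years in business 14 ≤ 24; sells goods at retail → Compliance License not required.
§13.8 sells goods at retail → Retail License required.
§13.9 employees 46 ≤ 47 → Commercial Authorization required.
§13.10 seating 118 < 134; years in business 14 ≤ 16 → Annual Certificate not required.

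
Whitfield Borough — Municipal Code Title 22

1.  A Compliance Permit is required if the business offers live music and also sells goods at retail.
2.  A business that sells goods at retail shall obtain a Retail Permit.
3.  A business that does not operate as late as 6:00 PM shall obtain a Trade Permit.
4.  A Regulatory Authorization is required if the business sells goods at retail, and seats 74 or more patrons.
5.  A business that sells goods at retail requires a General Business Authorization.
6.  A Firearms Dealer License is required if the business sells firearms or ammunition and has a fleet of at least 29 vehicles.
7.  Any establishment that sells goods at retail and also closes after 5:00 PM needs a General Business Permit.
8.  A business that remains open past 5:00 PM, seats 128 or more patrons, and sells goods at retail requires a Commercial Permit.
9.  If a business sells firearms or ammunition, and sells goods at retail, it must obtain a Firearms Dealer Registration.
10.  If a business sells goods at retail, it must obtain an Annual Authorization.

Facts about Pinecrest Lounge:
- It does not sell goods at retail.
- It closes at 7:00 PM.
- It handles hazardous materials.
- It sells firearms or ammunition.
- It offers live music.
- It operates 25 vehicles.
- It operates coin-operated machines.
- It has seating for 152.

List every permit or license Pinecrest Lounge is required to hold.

1. offers live music; does not sell goods at retail → Compliance Permit not required.
2. does not sell goods at retail → Retail Permit not required.
3. closes 7:00 PM, after 6:00 PM → Trade Permit not required.
4. does not sell goods at retail; seating 152 ≥ 74 → Regulatory Authorization not required.
5. does not sell goods at retail → General Business Authorization not required.
6. sells firearms or ammunition; vehicles 25 < 29 → Firearms Dealer License not required.
7. does not sell goods at retail; closes 7:00 PM, after 5:00 PM → General Business Permit not required.
8. closes 7:00 PM, after 5:00 PM; seating 152 ≥ 128; does not sell goods at retail → Commercial Permit not required.
9. sells firearms or ammunition; does not sell goods at retail → Firearms Dealer Registration not required.
10. does not sell goods at retail → Annual Authorization not required.

None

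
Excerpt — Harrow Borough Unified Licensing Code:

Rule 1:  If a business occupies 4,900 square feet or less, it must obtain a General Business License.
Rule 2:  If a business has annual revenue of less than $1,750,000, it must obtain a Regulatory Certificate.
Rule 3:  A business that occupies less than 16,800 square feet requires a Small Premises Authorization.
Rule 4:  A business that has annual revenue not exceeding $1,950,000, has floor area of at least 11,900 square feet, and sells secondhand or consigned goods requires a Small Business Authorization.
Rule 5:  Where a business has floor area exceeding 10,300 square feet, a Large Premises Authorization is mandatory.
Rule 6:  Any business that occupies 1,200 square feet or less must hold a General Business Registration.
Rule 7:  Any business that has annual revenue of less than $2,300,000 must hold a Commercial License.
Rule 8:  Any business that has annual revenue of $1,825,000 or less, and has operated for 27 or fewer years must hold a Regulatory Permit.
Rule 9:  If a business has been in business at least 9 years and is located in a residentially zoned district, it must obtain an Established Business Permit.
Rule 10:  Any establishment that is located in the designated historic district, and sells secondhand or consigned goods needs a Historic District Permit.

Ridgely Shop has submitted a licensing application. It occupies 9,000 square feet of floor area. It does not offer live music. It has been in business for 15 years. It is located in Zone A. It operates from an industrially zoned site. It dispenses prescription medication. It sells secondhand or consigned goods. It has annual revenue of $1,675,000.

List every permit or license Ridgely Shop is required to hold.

Commercial License, Regulatory Certificate, Regulatory Permit, Small Premises Authorization

Rule 1: floor area 9,000 square feet > 4,900 square feet → General Business License not required.
Rule 2: revenue $1,675,000 < $1,750,000 → Regulatory Certificate required.
Rule 3: floor area 9,000 square feet < 16,800 square feet → Small Premises Authorization required.
Rule 4: revenue $1,675,000 ≤ $1,950,000; floor area 9,000 square feet < 11,900 square feet; sells secondhand or consigned goods → Small Business Authorization not required.
Rule 5: floor area 9,000 square feet ≤ 10,300 square feet → Large Premises Authorization not required.
Rule 6: floor area 9,000 square feet > 1,200 square feet → General Business Registration not required.
Rule 7: revenue $1,675,000 < $2,300,000 → Commercial License required.
Rule 8: revenue $1,675,000 ≤ $1,825,000; years in business 15 ≤ 27 → Regulatory Permit required.
Rule 9: years in business 15 ≥ 9; is located in Zone A (not: is located in a residentially zoned district) → Established Business Permit not required.
Rule 10: is located in Zone A (not: is located in the designated historic district); sells secondhand or consigned goods → Historic District Permit not required.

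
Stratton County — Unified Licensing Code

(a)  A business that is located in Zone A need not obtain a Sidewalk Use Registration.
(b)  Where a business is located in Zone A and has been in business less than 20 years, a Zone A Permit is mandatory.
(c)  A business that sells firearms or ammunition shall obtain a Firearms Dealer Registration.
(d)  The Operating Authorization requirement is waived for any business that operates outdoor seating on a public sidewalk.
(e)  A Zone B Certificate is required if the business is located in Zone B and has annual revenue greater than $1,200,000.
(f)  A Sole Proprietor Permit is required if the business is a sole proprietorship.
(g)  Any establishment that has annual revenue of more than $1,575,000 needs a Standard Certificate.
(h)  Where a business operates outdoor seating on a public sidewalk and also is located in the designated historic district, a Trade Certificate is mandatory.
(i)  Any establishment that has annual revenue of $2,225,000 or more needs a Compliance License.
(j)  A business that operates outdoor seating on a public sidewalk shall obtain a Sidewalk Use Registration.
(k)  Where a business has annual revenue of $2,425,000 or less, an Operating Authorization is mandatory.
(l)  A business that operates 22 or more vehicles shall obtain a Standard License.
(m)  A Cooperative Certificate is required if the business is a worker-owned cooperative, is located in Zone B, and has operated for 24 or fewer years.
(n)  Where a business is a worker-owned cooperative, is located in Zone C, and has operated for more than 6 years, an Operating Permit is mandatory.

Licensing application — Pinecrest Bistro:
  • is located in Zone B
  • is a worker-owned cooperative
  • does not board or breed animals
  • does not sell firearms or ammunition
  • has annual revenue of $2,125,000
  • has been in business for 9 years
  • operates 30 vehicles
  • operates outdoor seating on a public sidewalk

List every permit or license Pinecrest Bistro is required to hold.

Cooperative Certificate, Sidewalk Use Registration, Standard Certificate, Standard License, Zone B Certificate

(a) is located in Zone B (not: is located in Zone A) → Sidewalk Use Registration exemption does not apply.
(b) is located in Zone B (not: is located in Zone A); years in business 9 < 20 → Zone A Permit not required.
(c) does not sell firearms or ammunition → Firearms Dealer Registration not required.
(d) operates outdoor seating on a public sidewalk → exempt from Operating Authorization.
(e) is located in Zone B; revenue $2,125,000 > $1,200,000 → Zone B Certificate required.
(f) is a worker-owned cooperative (not: is a sole proprietorship) → Sole Proprietor Permit not required.
(g) revenue $2,125,000 > $1,575,000 → Standard Certificate required.
(h) operates outdoor seating on a public sidewalk; is located in Zone B (not: is located in the designated historic district) → Trade Certificate not required.
(i) revenue $2,125,000 < $2,225,000 → Compliance License not required.
(j) operates outdoor seating on a public sidewalk → Sidewalk Use Registration required.
(k) revenue $2,125,000 ≤ $2,425,000 → Operating Authorization required.
(l) vehicles 30 ≥ 22 → Standard License required.
(m) is a worker-owned cooperative; is located in Zone B; years in business 9 ≤ 24 → Cooperative Certificate required.
(n) is a worker-owned cooperative; is located in Zone B (not: is located in Zone C); years in business 9 > 6 → Operating Permit not required.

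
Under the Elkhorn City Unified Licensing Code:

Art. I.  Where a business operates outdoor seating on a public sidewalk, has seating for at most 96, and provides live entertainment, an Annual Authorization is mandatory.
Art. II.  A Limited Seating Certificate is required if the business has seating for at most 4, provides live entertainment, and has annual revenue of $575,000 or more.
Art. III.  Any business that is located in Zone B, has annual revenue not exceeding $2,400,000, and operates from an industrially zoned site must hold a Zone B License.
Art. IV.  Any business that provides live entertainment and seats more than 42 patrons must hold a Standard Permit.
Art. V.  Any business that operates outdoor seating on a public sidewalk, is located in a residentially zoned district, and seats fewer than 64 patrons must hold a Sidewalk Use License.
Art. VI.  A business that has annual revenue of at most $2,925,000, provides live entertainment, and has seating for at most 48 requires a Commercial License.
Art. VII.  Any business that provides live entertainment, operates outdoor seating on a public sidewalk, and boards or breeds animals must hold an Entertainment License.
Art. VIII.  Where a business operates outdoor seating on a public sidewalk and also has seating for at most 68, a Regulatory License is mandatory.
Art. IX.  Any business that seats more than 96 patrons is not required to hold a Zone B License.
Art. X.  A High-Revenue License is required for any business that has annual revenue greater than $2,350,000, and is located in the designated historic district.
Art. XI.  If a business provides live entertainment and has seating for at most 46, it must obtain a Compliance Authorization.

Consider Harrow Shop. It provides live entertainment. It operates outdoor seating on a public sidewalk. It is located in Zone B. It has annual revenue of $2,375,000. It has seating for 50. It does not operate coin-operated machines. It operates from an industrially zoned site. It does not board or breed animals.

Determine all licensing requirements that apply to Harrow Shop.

Art. I. operates outdoor seating on a public sidewalk; seating 50 ≤ 96; provides live entertainment → Annual Authorization required.
Art. II. seating 50 > 4; provides live entertainment; revenue $2,375,000 ≥ $575,000 → Limited Seating Certificate not required.
Art. III. is located in Zone B; revenue $2,375,000 ≤ $2,400,000; operates from an industrially zoned site → Zone B License required.
Art. IV. provides live entertainment; seating 50 > 42 → Standard Permit required.
Art. V. operates outdoor seating on a public sidewalk; is located in Zone B (not: is located in a residentially zoned district); seating 50 < 64 → Sidewalk Use License not required.
Art. VI. revenue $2,375,000 ≤ $2,925,000; provides live entertainment; seating 50 > 48 → Commercial License not required.
Art. VII. provides live entertainment; operates outdoor seating on a public sidewalk; does not board or breed animals → Entertainment License not required.
Art. VIII. operates outdoor seating on a public sidewalk; seating 50 ≤ 68 → Regulatory License required.
Art. IX. seating 50 ≤ 96 → Zone B License exemption does not apply.
Art. X. revenue $2,375,000 > $2,350,000; is located in Zone B (not: is located in the designated historic district) → High-Revenue License not required.
Art. XI. provides live entertainment; seating 50 > 46 → Compliance Authorization not required.

Annual Authorization, Regulatory License, Standard Permit, Zone B License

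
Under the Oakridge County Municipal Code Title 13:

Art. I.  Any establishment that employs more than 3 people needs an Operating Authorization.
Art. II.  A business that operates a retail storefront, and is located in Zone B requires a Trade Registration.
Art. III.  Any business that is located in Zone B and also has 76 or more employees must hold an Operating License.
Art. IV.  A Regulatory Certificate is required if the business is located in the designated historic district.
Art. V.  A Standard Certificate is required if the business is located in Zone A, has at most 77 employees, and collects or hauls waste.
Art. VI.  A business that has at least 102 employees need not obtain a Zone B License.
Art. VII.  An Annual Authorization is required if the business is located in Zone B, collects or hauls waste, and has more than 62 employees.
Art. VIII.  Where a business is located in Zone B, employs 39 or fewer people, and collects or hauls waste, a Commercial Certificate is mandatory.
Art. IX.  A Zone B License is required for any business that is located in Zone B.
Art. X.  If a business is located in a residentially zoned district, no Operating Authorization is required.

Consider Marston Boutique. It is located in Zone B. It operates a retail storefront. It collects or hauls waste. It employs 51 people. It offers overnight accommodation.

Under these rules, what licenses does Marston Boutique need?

Art. I. employees 51 > 3 → Operating Authorization required.
Art. II. operates a retail storefront; is located in Zone B → Trade Registration required.
Art. III. is located in Zone B; employees 51 < 76 → Operating License not required.
Art. IV. is located in Zone B (not: is located in the designated historic district) → Regulatory Certificate not required.
Art. V. is located in Zone B (not: is located in Zone A); employees 51 ≤ 77; collects or hauls waste → Standard Certificate not required.
Art. VI. employees 51 < 102 → Zone B License exemption does not apply.
Art. VII. is located in Zone B; collects or hauls waste; employees 51 ≤ 62 → Annual Authorization not required.
Art. VIII. is located in Zone B; employees 51 > 39; collects or hauls waste → Commercial Certificate not required.
Art. IX. is located in Zone B → Zone B License required.
Art. X. is located in Zone B (not: is located in a residentially zoned district) → Operating Authorization exemption does not apply.

Operating Authorization, Trade Registration, Zone B License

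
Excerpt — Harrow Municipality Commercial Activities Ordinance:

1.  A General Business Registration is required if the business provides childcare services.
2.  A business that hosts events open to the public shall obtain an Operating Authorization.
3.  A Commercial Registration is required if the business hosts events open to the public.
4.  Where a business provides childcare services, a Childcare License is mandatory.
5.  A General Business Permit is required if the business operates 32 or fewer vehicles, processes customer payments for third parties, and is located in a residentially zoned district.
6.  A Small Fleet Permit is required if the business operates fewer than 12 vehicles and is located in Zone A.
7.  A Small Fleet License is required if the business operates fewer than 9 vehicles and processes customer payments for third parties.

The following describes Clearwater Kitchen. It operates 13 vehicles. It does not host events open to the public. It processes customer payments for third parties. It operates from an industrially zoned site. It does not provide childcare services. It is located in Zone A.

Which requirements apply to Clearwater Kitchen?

None

1. does not provide childcare services → General Business Registration not required.
2. does not host events open to the public → Operating Authorization not required.
3. does not host events open to the public → Commercial Registration not required.
4. does not provide childcare services → Childcare License not required.
5. vehicles 13 ≤ 32; processes customer payments for third parties; is located in Zone A (not: is located in a residentially zoned district) → General Business Permit not required.
6. vehicles 13 ≥ 12; is located in Zone A → Small Fleet Permit not required.
7. vehicles 13 ≥ 9; processes customer payments for third parties → Small Fleet License not required.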